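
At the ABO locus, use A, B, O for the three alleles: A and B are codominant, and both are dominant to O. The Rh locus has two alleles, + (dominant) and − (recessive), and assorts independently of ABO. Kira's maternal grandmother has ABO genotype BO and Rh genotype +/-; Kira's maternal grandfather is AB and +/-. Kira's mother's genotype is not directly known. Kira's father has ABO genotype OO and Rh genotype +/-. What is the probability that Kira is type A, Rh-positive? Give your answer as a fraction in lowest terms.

Kira's mother's ABO genotype from BO × AB: 1/4 AB, 1/4 AO, 1/4 BB, 1/4 BO.
Crossing each possibility with the father OO and summing P(type A): 1/4·1/2 + 1/4·1/2 + 1/4·0 + 1/4·0 = 1/4.
Similarly for Rh via the mother's Rh distribution: P(Rh+) = 3/4.
Independent loci: 1/4 × 3/4 = 3/16.

3/16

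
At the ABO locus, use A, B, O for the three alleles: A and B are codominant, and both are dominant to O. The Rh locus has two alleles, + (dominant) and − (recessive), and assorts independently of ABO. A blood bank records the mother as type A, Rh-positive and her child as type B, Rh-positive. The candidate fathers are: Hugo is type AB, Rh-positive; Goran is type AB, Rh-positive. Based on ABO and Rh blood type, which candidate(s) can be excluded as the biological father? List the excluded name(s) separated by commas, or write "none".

A candidate is excluded only if no genotype consistent with his phenotype could produce a type B, Rh-positive child with a type A, Rh-positive mother.
Every candidate has at least one consistent genotype combination, so none can be excluded.

none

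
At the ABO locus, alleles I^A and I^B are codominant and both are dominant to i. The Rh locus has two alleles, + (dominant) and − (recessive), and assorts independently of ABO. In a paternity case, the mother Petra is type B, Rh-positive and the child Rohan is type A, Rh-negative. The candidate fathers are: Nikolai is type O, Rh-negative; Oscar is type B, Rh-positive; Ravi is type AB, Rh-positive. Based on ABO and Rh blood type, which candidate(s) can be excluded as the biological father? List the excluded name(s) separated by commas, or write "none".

A candidate is excluded only if no genotype consistent with his phenotype could produce a type A, Rh-negative child with a type B, Rh-positive mother.
Nikolai (type O, Rh-): no genotype consistent with that phenotype can produce a type-A Rh- child with a type-B mother.
Oscar (type B, Rh+): no genotype consistent with that phenotype can produce a type-A Rh- child with a type-B mother.

Nikolai, Oscar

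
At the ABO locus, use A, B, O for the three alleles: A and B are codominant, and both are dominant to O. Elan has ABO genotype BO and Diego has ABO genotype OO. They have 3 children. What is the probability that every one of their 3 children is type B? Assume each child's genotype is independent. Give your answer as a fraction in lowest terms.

ABO cross BO × OO → 1/2 O, 1/2 B.
So P(type B) = 1/2 per child.
All 3 independent: (1/2)^3 = 1/8.

1/8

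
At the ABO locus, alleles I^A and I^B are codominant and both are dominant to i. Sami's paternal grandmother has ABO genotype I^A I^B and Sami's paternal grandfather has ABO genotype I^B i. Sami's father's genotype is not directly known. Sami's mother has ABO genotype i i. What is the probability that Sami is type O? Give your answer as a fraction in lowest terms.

Sami's father's ABO genotype from I^A I^B × I^B i: 1/4 I^A I^B, 1/4 I^A i, 1/4 I^B I^B, 1/4 I^B i.
Crossing each possibility with the mother i i and summing P(type O): 1/4·0 + 1/4·1/2 + 1/4·0 + 1/4·1/2 = 1/4.

1/4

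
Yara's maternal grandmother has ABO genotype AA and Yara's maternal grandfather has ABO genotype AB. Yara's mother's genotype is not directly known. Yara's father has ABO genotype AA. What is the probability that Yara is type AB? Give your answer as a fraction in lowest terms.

Yara's mother's ABO genotype from AA × AB: 1/2 AA, 1/2 AB.
Crossing each possibility with the father AA and summing P(type AB): 1/2·0 + 1/2·1/2 = 1/4.

1/4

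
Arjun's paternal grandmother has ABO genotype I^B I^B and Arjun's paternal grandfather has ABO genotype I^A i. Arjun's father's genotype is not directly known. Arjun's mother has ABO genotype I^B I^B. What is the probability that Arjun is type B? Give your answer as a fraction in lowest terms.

3/4

Arjun's father's ABO genotype from I^B I^B × I^A i: 1/2 I^A I^B, 1/2 I^B i.
Crossing each possibility with the mother I^B I^B and summing P(type B): 1/2·1/2 + 1/2·1 = 3/4.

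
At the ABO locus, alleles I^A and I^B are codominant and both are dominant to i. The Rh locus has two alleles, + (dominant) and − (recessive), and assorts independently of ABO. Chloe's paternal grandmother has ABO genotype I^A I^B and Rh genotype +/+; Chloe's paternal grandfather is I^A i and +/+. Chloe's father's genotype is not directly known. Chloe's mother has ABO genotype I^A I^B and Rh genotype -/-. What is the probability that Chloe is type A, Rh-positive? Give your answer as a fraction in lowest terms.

3/8

Chloe's father's ABO genotype from I^A I^B × I^A i: 1/4 I^A I^A, 1/4 I^A I^B, 1/4 I^A i, 1/4 I^B i.
Crossing each possibility with the mother I^A I^B and summing P(type A): 1/4·1/2 + 1/4·1/4 + 1/4·1/2 + 1/4·1/4 = 3/8.
Similarly for Rh via the father's Rh distribution: P(Rh+) = 1.
Independent loci: 3/8 × 1 = 3/8.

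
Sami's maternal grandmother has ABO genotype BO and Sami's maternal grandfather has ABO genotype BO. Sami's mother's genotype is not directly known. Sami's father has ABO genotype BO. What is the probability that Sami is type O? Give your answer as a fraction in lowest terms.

1/4

Sami's mother's ABO genotype from BO × BO: 1/4 BB, 1/2 BO, 1/4 OO.
Crossing each possibility with the father BO and summing P(type O): 1/4·0 + 1/2·1/4 + 1/4·1/2 = 1/4.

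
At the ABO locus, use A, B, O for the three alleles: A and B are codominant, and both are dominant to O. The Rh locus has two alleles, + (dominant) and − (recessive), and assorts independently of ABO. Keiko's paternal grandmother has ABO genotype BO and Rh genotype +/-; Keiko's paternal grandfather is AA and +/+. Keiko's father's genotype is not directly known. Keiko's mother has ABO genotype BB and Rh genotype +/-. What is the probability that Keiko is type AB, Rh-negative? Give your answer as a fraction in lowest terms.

1/16

Keiko's father's ABO genotype from BO × AA: 1/2 AB, 1/2 AO.
Crossing each possibility with the mother BB and summing P(type AB): 1/2·1/2 + 1/2·1/2 = 1/2.
Similarly for Rh via the father's Rh distribution: P(Rh-) = 1/8.
Independent loci: 1/2 × 1/8 = 1/16.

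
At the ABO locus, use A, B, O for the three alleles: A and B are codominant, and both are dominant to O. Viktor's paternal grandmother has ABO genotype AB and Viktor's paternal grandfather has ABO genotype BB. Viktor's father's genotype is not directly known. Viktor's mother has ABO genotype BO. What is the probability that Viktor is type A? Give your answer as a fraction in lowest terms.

1/8

Viktor's father's ABO genotype from AB × BB: 1/2 AB, 1/2 BB.
Crossing each possibility with the mother BO and summing P(type A): 1/2·1/4 + 1/2·0 = 1/8.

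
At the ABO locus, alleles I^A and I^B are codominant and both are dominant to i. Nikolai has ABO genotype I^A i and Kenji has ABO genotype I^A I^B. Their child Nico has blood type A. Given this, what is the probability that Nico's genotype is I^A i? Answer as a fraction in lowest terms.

1/2

Cross I^A i × I^A I^B → 1/4 I^A I^A, 1/4 I^A I^B, 1/4 I^A i, 1/4 I^B i.
Type-A genotypes among offspring: I^A I^A (1/4), I^A i (1/4); total 1/2.
P(I^A i | type A) = (1/4) / (1/2) = 1/2.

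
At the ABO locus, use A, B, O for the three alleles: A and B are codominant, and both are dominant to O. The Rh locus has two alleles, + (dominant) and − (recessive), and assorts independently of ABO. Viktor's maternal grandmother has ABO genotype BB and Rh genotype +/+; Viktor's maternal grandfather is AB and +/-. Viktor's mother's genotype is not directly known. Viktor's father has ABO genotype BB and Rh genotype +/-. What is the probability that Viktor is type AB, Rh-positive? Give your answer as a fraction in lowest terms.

7/32

Viktor's mother's ABO genotype from BB × AB: 1/2 AB, 1/2 BB.
Crossing each possibility with the father BB and summing P(type AB): 1/2·1/2 + 1/2·0 = 1/4.
Similarly for Rh via the mother's Rh distribution: P(Rh+) = 7/8.
Independent loci: 1/4 × 7/8 = 7/32.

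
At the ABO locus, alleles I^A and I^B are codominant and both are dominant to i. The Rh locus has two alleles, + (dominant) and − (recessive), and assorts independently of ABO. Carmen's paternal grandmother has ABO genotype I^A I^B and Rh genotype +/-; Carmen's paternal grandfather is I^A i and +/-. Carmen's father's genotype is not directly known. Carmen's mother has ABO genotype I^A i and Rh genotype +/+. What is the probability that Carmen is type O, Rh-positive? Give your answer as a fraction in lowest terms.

Carmen's father's ABO genotype from I^A I^B × I^A i: 1/4 I^A I^A, 1/4 I^A I^B, 1/4 I^A i, 1/4 I^B i.
Crossing each possibility with the mother I^A i and summing P(type O): 1/4·0 + 1/4·0 + 1/4·1/4 + 1/4·1/4 = 1/8.
Similarly for Rh via the father's Rh distribution: P(Rh+) = 1.
Independent loci: 1/8 × 1 = 1/8.

1/8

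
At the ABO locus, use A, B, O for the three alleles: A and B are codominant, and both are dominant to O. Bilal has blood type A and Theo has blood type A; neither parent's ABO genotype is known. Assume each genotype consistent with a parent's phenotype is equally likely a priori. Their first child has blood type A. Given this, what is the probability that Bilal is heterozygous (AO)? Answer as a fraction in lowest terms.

7/15

Possible genotypes: Bilal ∈ {AA, AO}; Theo ∈ {AA, AO}.
Weight each parental genotype pair by prior × P(type-A child):
  AA × AA: posterior weight 4/15.
  AA × AO: posterior weight 4/15.
  AO × AA: posterior weight 4/15.
  AO × AO: posterior weight 1/5.
Sum the posterior weight over pairs where Bilal is AO: 7/15.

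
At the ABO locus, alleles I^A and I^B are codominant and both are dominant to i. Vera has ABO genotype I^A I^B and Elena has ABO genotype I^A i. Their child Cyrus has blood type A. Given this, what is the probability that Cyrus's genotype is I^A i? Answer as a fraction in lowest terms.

1/2

Cross I^A I^B × I^A i → 1/4 I^A I^A, 1/4 I^A I^B, 1/4 I^A i, 1/4 I^B i.
Type-A genotypes among offspring: I^A I^A (1/4), I^A i (1/4); total 1/2.
P(I^A i | type A) = (1/4) / (1/2) = 1/2.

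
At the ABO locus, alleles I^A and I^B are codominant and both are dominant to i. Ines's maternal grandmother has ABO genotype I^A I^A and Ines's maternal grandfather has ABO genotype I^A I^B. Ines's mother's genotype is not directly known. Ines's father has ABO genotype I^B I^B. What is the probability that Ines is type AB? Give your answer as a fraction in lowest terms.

3/4

Ines's mother's ABO genotype from I^A I^A × I^A I^B: 1/2 I^A I^A, 1/2 I^A I^B.
Crossing each possibility with the father I^B I^B and summing P(type AB): 1/2·1 + 1/2·1/2 = 3/4.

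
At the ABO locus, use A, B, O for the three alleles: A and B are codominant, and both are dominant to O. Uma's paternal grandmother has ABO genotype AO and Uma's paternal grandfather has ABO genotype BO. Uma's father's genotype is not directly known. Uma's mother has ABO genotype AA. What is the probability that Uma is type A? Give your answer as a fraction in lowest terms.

Uma's father's ABO genotype from AO × BO: 1/4 AB, 1/4 AO, 1/4 BO, 1/4 OO.
Crossing each possibility with the mother AA and summing P(type A): 1/4·1/2 + 1/4·1 + 1/4·1/2 + 1/4·1 = 3/4.

3/4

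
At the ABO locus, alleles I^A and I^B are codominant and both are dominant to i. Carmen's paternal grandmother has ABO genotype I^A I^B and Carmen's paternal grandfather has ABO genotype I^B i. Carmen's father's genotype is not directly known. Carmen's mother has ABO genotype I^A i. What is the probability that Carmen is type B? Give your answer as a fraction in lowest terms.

1/4

Carmen's father's ABO genotype from I^A I^B × I^B i: 1/4 I^A I^B, 1/4 I^A i, 1/4 I^B I^B, 1/4 I^B i.
Crossing each possibility with the mother I^A i and summing P(type B): 1/4·1/4 + 1/4·0 + 1/4·1/2 + 1/4·1/4 = 1/4.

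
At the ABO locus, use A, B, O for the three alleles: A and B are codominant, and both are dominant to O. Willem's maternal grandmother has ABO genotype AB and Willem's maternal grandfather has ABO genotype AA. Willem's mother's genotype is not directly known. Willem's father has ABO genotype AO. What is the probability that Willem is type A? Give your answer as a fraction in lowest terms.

3/4

Willem's mother's ABO genotype from AB × AA: 1/2 AA, 1/2 AB.
Crossing each possibility with the father AO and summing P(type A): 1/2·1 + 1/2·1/2 = 3/4.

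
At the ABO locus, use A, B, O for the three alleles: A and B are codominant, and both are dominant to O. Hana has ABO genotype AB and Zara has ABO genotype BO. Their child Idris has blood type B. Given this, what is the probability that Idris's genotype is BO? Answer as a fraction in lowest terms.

Cross AB × BO → 1/4 AB, 1/4 AO, 1/4 BB, 1/4 BO.
Type-B genotypes among offspring: BB (1/4), BO (1/4); total 1/2.
P(BO | type B) = (1/4) / (1/2) = 1/2.

1/2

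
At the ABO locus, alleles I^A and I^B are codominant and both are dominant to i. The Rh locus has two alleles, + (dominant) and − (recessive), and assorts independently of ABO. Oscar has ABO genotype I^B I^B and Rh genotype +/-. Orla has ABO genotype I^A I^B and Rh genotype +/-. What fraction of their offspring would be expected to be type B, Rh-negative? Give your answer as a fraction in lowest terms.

ABO cross I^B I^B × I^A I^B → offspring phenotypes: 1/2 B, 1/2 AB.
Rh cross +/- × +/- → 3/4 Rh+, 1/4 Rh-.
Independent loci: P(type B, Rh-negative) = 1/2 × 1/4 = 1/8.

1/8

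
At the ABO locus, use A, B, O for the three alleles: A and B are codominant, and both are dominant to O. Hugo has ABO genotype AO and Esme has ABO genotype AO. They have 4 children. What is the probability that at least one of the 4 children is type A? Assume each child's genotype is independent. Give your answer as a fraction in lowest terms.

ABO cross AO × AO → 1/4 O, 3/4 A.
So P(type A) = 3/4 per child.
P(none) = (1/4)^4 = 1/256; P(at least one) = 1 − 1/256 = 255/256.

255/256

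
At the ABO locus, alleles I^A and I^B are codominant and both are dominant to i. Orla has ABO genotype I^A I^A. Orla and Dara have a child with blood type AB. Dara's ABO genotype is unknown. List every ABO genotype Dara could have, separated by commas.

For each candidate genotype of Dara, check whether crossing it with I^A I^A can produce every observed child phenotype.
  I^A I^A → possible child types {A} ✗
  I^A I^B → possible child types {A, AB} ✓
  I^A i → possible child types {A} ✗
  I^B I^B → possible child types {AB} ✓
  I^B i → possible child types {A, AB} ✓
  i i → possible child types {A} ✗

I^A I^B, I^B I^B, I^B i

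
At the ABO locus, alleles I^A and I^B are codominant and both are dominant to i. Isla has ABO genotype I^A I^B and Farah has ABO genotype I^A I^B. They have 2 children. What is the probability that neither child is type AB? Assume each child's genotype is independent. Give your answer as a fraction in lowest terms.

ABO cross I^A I^B × I^A I^B → 1/4 A, 1/4 B, 1/2 AB.
So P(type AB) = 1/2 per child.
P(not type AB) = 1/2 for one child; (1/2)^2 = 1/4.

1/4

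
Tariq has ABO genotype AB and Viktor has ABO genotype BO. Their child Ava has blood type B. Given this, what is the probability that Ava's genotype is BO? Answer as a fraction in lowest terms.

Cross AB × BO → 1/4 AB, 1/4 AO, 1/4 BB, 1/4 BO.
Type-B genotypes among offspring: BB (1/4), BO (1/4); total 1/2.
P(BO | type B) = (1/4) / (1/2) = 1/2.

1/2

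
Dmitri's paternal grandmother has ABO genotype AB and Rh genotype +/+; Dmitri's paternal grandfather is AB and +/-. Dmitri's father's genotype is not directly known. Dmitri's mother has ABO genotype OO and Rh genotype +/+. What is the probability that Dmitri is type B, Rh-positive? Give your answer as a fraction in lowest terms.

1/2

Dmitri's father's ABO genotype from AB × AB: 1/4 AA, 1/2 AB, 1/4 BB.
Crossing each possibility with the mother OO and summing P(type B): 1/4·0 + 1/2·1/2 + 1/4·1 = 1/2.
Similarly for Rh via the father's Rh distribution: P(Rh+) = 1.
Independent loci: 1/2 × 1 = 1/2.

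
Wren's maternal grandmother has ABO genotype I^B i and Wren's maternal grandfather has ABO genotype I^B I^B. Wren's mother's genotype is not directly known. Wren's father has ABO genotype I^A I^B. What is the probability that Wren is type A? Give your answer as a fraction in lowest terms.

Wren's mother's ABO genotype from I^B i × I^B I^B: 1/2 I^B I^B, 1/2 I^B i.
Crossing each possibility with the father I^A I^B and summing P(type A): 1/2·0 + 1/2·1/4 = 1/8.

1/8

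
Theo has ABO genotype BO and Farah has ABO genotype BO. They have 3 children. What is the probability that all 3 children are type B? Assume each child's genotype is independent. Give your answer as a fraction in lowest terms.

27/64

ABO cross BO × BO → 1/4 O, 3/4 B.
So P(type B) = 3/4 per child.
All 3 independent: (3/4)^3 = 27/64.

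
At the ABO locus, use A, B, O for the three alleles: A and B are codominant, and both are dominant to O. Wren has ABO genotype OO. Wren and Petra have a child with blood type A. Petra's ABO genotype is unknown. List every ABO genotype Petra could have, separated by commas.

For each candidate genotype of Petra, check whether crossing it with OO can produce every observed child phenotype.
  AA → possible child types {A} ✓
  AB → possible child types {A, B} ✓
  AO → possible child types {O, A} ✓
  BB → possible child types {B} ✗
  BO → possible child types {O, B} ✗
  OO → possible child types {O} ✗

AA, AB, AO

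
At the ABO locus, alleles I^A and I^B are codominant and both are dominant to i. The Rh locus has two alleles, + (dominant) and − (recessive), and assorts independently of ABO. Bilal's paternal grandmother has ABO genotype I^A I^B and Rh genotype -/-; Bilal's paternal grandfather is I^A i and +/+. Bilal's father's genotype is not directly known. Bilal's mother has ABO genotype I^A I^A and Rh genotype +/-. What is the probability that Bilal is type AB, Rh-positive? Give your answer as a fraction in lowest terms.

Bilal's father's ABO genotype from I^A I^B × I^A i: 1/4 I^A I^A, 1/4 I^A I^B, 1/4 I^A i, 1/4 I^B i.
Crossing each possibility with the mother I^A I^A and summing P(type AB): 1/4·0 + 1/4·1/2 + 1/4·0 + 1/4·1/2 = 1/4.
Similarly for Rh via the father's Rh distribution: P(Rh+) = 3/4.
Independent loci: 1/4 × 3/4 = 3/16.

3/16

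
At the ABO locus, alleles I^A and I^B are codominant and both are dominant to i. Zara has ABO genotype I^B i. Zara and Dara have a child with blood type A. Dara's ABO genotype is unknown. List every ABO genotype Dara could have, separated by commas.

For each candidate genotype of Dara, check whether crossing it with I^B i can produce every observed child phenotype.
  I^A I^A → possible child types {A, AB} ✓
  I^A I^B → possible child types {A, B, AB} ✓
  I^A i → possible child types {O, A, B, AB} ✓
  I^B I^B → possible child types {B} ✗
  I^B i → possible child types {O, B} ✗
  i i → possible child types {O, B} ✗

I^A I^A, I^A I^B, I^A i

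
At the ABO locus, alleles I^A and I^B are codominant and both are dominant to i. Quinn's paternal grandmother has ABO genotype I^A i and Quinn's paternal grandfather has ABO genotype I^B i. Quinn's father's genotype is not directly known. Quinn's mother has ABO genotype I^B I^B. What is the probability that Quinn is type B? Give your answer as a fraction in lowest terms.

Quinn's father's ABO genotype from I^A i × I^B i: 1/4 I^A I^B, 1/4 I^A i, 1/4 I^B i, 1/4 i i.
Crossing each possibility with the mother I^B I^B and summing P(type B): 1/4·1/2 + 1/4·1/2 + 1/4·1 + 1/4·1 = 3/4.

3/4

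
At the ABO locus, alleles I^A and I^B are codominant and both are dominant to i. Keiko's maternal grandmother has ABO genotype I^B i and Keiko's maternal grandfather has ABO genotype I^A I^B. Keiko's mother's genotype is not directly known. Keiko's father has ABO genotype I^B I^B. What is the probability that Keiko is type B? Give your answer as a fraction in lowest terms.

Keiko's mother's ABO genotype from I^B i × I^A I^B: 1/4 I^A I^B, 1/4 I^A i, 1/4 I^B I^B, 1/4 I^B i.
Crossing each possibility with the father I^B I^B and summing P(type B): 1/4·1/2 + 1/4·1/2 + 1/4·1 + 1/4·1 = 3/4.

3/4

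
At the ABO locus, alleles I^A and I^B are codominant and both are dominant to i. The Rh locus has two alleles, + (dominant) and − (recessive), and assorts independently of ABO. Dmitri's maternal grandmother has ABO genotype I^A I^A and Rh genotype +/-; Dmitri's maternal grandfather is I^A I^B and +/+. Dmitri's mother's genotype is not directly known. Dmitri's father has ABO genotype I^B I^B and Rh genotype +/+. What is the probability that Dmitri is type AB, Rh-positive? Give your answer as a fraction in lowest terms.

Dmitri's mother's ABO genotype from I^A I^A × I^A I^B: 1/2 I^A I^A, 1/2 I^A I^B.
Crossing each possibility with the father I^B I^B and summing P(type AB): 1/2·1 + 1/2·1/2 = 3/4.
Similarly for Rh via the mother's Rh distribution: P(Rh+) = 1.
Independent loci: 3/4 × 1 = 3/4.

3/4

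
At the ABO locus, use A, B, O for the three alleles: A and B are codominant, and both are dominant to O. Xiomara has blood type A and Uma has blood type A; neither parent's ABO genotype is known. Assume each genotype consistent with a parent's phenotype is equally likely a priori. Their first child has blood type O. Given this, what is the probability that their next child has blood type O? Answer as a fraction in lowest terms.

Possible genotypes: Xiomara ∈ {AA, AO}; Uma ∈ {AA, AO}.
Weight each parental genotype pair by prior × P(type-O child):
  AO × AO: posterior weight 1; P(next child type O) = 1/4.
Weighted sum = 1/4.

1/4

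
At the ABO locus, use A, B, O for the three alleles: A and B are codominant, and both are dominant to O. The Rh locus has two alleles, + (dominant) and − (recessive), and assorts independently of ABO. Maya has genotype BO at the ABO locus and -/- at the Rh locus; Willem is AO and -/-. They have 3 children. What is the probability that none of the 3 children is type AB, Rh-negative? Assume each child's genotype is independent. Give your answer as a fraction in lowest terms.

ABO cross BO × AO → 1/4 O, 1/4 A, 1/4 B, 1/4 AB.
Rh cross -/- × -/- → 1 Rh-; so P(type AB, Rh-negative) = 1/4 × 1 = 1/4 per child.
P(not type AB, Rh-negative) = 3/4 for one child; (3/4)^3 = 27/64.

27/64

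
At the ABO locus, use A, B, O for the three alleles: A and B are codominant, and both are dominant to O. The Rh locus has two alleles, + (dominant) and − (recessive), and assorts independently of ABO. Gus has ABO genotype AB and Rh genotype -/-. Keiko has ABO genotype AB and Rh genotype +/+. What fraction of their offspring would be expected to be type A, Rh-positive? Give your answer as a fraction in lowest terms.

1/4

ABO cross AB × AB → offspring phenotypes: 1/4 A, 1/4 B, 1/2 AB.
Rh cross -/- × +/+ → 1 Rh+.
Independent loci: P(type A, Rh-positive) = 1/4 × 1 = 1/4.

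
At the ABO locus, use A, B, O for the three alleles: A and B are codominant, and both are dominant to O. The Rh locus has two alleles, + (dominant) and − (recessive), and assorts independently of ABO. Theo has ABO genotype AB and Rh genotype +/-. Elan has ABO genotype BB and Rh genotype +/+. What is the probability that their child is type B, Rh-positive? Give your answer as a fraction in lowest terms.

1/2

ABO cross AB × BB → offspring phenotypes: 1/2 B, 1/2 AB.
Rh cross +/- × +/+ → 1 Rh+.
Independent loci: P(type B, Rh-positive) = 1/2 × 1 = 1/2.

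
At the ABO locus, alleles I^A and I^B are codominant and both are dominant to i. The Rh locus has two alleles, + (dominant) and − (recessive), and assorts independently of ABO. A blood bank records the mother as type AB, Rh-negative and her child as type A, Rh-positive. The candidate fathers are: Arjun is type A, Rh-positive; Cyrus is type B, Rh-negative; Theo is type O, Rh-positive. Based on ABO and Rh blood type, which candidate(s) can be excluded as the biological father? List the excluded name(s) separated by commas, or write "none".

A candidate is excluded only if no genotype consistent with his phenotype could produce a type A, Rh-positive child with a type AB, Rh-negative mother.
Cyrus (type B, Rh-): no genotype consistent with that phenotype can produce a type-A Rh+ child with a type-AB mother.

Cyrus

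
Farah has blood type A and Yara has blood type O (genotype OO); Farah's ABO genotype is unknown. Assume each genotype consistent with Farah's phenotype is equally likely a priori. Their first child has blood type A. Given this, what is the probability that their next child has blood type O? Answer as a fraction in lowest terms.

1/6

Possible genotypes: Farah ∈ {AA, AO}; Yara ∈ {OO}.
Weight each parental genotype pair by prior × P(type-A child):
  AA × OO: posterior weight 2/3; P(next child type O) = 0.
  AO × OO: posterior weight 1/3; P(next child type O) = 1/2.
Weighted sum = 1/6.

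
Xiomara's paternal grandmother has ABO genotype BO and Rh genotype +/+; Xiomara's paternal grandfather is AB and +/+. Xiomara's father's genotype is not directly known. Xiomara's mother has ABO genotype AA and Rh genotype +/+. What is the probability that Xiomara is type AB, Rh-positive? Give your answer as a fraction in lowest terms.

1/2

Xiomara's father's ABO genotype from BO × AB: 1/4 AB, 1/4 AO, 1/4 BB, 1/4 BO.
Crossing each possibility with the mother AA and summing P(type AB): 1/4·1/2 + 1/4·0 + 1/4·1 + 1/4·1/2 = 1/2.
Similarly for Rh via the father's Rh distribution: P(Rh+) = 1.
Independent loci: 1/2 × 1 = 1/2.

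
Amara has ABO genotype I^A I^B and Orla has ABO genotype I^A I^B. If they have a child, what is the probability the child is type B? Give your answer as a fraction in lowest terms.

ABO cross I^A I^B × I^A I^B → offspring phenotypes: 1/4 A, 1/4 B, 1/2 AB.
So P(type B) = 1/4.

1/4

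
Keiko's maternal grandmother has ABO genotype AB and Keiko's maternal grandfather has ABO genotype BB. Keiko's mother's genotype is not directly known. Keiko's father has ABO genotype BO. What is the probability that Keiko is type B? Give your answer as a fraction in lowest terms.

Keiko's mother's ABO genotype from AB × BB: 1/2 AB, 1/2 BB.
Crossing each possibility with the father BO and summing P(type B): 1/2·1/2 + 1/2·1 = 3/4.

3/4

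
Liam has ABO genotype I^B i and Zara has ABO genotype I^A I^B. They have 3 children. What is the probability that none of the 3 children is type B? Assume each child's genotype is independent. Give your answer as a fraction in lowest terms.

1/8

ABO cross I^B i × I^A I^B → 1/4 A, 1/2 B, 1/4 AB.
So P(type B) = 1/2 per child.
P(not type B) = 1/2 for one child; (1/2)^3 = 1/8.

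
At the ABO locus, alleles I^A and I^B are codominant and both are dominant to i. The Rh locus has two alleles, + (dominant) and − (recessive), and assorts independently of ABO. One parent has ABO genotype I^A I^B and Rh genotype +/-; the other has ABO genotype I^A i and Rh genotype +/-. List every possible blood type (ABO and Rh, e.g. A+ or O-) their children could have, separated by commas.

Gametes from I^A I^B × I^A i give offspring ABO genotypes I^A I^A, I^A I^B, I^A i, I^B i, i.e. phenotypes A, B, AB.
Rh cross +/- × +/- → phenotypes Rh+, Rh-.
Combining independently: A+, A-, B+, B-, AB+, AB-.

A+, A-, B+, B-, AB+, AB-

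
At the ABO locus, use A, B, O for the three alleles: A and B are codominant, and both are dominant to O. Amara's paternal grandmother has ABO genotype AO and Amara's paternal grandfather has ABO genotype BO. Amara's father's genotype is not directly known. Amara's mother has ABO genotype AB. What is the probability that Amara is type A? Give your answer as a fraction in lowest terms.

3/8

Amara's father's ABO genotype from AO × BO: 1/4 AB, 1/4 AO, 1/4 BO, 1/4 OO.
Crossing each possibility with the mother AB and summing P(type A): 1/4·1/4 + 1/4·1/2 + 1/4·1/4 + 1/4·1/2 = 3/8.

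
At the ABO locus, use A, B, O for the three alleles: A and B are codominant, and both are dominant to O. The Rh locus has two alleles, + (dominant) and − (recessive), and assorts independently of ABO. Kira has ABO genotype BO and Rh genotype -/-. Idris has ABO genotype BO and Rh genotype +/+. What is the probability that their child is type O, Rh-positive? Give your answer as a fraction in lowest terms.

ABO cross BO × BO → offspring phenotypes: 1/4 O, 3/4 B.
Rh cross -/- × +/+ → 1 Rh+.
Independent loci: P(type O, Rh-positive) = 1/4 × 1 = 1/4.

1/4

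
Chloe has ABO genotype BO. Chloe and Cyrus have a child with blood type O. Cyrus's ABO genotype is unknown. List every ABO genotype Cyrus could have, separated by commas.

AO, BO, OO

For each candidate genotype of Cyrus, check whether crossing it with BO can produce every observed child phenotype.
  AA → possible child types {A, AB} ✗
  AB → possible child types {A, B, AB} ✗
  AO → possible child types {O, A, B, AB} ✓
  BB → possible child types {B} ✗
  BO → possible child types {O, B} ✓
  OO → possible child types {O, B} ✓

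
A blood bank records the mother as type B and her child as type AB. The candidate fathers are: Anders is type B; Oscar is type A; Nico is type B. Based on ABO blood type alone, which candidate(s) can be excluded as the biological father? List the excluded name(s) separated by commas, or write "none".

Anders, Nico

A candidate is excluded only if no genotype consistent with his phenotype could produce a type AB child with a type B mother.
Anders (type B): no genotype consistent with that phenotype can produce a type-AB child with a type-B mother.
Nico (type B): no genotype consistent with that phenotype can produce a type-AB child with a type-B mother.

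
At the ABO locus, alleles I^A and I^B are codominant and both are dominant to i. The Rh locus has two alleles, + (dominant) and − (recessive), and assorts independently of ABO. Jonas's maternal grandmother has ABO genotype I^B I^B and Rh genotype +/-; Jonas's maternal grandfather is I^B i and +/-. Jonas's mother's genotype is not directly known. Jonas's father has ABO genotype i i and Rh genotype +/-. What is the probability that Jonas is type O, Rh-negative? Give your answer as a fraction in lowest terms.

Jonas's mother's ABO genotype from I^B I^B × I^B i: 1/2 I^B I^B, 1/2 I^B i.
Crossing each possibility with the father i i and summing P(type O): 1/2·0 + 1/2·1/2 = 1/4.
Similarly for Rh via the mother's Rh distribution: P(Rh-) = 1/4.
Independent loci: 1/4 × 1/4 = 1/16.

1/16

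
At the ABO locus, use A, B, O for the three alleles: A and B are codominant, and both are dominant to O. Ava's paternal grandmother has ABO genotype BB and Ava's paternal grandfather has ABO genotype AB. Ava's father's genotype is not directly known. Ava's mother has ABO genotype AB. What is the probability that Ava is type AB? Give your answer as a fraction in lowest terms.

1/2

Ava's father's ABO genotype from BB × AB: 1/2 AB, 1/2 BB.
Crossing each possibility with the mother AB and summing P(type AB): 1/2·1/2 + 1/2·1/2 = 1/2.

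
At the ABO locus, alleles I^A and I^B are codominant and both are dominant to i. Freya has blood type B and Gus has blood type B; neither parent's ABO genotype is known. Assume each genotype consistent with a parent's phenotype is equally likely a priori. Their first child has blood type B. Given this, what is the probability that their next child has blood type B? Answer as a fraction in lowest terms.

Possible genotypes: Freya ∈ {I^B I^B, I^B i}; Gus ∈ {I^B I^B, I^B i}.
Weight each parental genotype pair by prior × P(type-B child):
  I^B I^B × I^B I^B: posterior weight 4/15; P(next child type B) = 1.
  I^B I^B × I^B i: posterior weight 4/15; P(next child type B) = 1.
  I^B i × I^B I^B: posterior weight 4/15; P(next child type B) = 1.
  I^B i × I^B i: posterior weight 1/5; P(next child type B) = 3/4.
Weighted sum = 19/20.

19/20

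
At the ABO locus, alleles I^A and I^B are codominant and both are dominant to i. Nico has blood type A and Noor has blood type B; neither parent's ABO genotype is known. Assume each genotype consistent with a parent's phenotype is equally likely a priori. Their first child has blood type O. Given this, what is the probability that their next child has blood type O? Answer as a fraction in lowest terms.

1/4

Possible genotypes: Nico ∈ {I^A I^A, I^A i}; Noor ∈ {I^B I^B, I^B i}.
Weight each parental genotype pair by prior × P(type-O child):
  I^A i × I^B i: posterior weight 1; P(next child type O) = 1/4.
Weighted sum = 1/4.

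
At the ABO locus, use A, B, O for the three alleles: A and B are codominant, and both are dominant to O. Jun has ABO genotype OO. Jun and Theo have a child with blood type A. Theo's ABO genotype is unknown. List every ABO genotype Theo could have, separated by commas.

For each candidate genotype of Theo, check whether crossing it with OO can produce every observed child phenotype.
  AA → possible child types {A} ✓
  AB → possible child types {A, B} ✓
  AO → possible child types {O, A} ✓
  BB → possible child types {B} ✗
  BO → possible child types {O, B} ✗
  OO → possible child types {O} ✗

AA, AB, AO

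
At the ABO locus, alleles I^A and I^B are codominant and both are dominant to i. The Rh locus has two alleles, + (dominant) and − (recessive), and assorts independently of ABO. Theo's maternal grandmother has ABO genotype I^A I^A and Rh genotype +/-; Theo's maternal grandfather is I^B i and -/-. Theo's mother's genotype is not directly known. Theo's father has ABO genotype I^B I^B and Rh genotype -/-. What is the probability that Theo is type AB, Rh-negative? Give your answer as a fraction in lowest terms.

Theo's mother's ABO genotype from I^A I^A × I^B i: 1/2 I^A I^B, 1/2 I^A i.
Crossing each possibility with the father I^B I^B and summing P(type AB): 1/2·1/2 + 1/2·1/2 = 1/2.
Similarly for Rh via the mother's Rh distribution: P(Rh-) = 3/4.
Independent loci: 1/2 × 3/4 = 3/8.

3/8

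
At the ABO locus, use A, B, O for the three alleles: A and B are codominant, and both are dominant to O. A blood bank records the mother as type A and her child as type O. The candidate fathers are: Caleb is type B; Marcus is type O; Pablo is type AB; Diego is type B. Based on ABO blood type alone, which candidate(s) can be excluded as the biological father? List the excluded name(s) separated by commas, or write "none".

A candidate is excluded only if no genotype consistent with his phenotype could produce a type O child with a type A mother.
Pablo (type AB): no genotype consistent with that phenotype can produce a type-O child with a type-A mother.

Pablo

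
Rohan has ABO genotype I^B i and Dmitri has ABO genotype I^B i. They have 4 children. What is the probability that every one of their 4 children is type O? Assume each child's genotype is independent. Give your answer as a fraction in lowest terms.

1/256

ABO cross I^B i × I^B i → 1/4 O, 3/4 B.
So P(type O) = 1/4 per child.
All 4 independent: (1/4)^4 = 1/256.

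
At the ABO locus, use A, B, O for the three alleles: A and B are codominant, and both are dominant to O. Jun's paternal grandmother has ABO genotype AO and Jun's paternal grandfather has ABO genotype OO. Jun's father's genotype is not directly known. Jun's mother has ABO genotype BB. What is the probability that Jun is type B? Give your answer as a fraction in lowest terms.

3/4

Jun's father's ABO genotype from AO × OO: 1/2 AO, 1/2 OO.
Crossing each possibility with the mother BB and summing P(type B): 1/2·1/2 + 1/2·1 = 3/4.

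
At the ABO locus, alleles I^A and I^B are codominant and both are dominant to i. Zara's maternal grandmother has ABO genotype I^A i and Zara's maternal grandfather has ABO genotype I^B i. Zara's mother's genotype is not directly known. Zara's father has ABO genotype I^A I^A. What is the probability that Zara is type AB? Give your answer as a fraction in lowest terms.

1/4

Zara's mother's ABO genotype from I^A i × I^B i: 1/4 I^A I^B, 1/4 I^A i, 1/4 I^B i, 1/4 i i.
Crossing each possibility with the father I^A I^A and summing P(type AB): 1/4·1/2 + 1/4·0 + 1/4·1/2 + 1/4·0 = 1/4.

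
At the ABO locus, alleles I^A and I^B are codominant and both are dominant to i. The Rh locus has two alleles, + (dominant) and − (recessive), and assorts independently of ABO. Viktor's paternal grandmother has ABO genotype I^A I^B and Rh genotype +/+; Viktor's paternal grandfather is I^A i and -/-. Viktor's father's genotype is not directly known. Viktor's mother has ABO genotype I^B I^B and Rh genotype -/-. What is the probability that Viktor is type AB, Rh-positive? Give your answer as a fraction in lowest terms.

1/4

Viktor's father's ABO genotype from I^A I^B × I^A i: 1/4 I^A I^A, 1/4 I^A I^B, 1/4 I^A i, 1/4 I^B i.
Crossing each possibility with the mother I^B I^B and summing P(type AB): 1/4·1 + 1/4·1/2 + 1/4·1/2 + 1/4·0 = 1/2.
Similarly for Rh via the father's Rh distribution: P(Rh+) = 1/2.
Independent loci: 1/2 × 1/2 = 1/4.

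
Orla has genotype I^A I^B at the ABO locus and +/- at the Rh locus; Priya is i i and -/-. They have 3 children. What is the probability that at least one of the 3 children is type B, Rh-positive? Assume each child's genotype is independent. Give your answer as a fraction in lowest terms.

ABO cross I^A I^B × i i → 1/2 A, 1/2 B.
Rh cross +/- × -/- → 1/2 Rh+, 1/2 Rh-; so P(type B, Rh-positive) = 1/2 × 1/2 = 1/4 per child.
P(none) = (3/4)^3 = 27/64; P(at least one) = 1 − 27/64 = 37/64.

37/64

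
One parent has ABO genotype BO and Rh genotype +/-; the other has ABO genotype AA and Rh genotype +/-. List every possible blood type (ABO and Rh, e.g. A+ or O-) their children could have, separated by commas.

Gametes from BO × AA give offspring ABO genotypes AB, AO, i.e. phenotypes A, AB.
Rh cross +/- × +/- → phenotypes Rh+, Rh-.
Combining independently: A+, A-, AB+, AB-.

A+, A-, AB+, AB-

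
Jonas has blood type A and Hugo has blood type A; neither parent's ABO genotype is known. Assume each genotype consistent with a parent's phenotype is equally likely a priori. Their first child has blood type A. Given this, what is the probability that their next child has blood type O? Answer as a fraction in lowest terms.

Possible genotypes: Jonas ∈ {AA, AO}; Hugo ∈ {AA, AO}.
Weight each parental genotype pair by prior × P(type-A child):
  AA × AA: posterior weight 4/15; P(next child type O) = 0.
  AA × AO: posterior weight 4/15; P(next child type O) = 0.
  AO × AA: posterior weight 4/15; P(next child type O) = 0.
  AO × AO: posterior weight 1/5; P(next child type O) = 1/4.
Weighted sum = 1/20.

1/20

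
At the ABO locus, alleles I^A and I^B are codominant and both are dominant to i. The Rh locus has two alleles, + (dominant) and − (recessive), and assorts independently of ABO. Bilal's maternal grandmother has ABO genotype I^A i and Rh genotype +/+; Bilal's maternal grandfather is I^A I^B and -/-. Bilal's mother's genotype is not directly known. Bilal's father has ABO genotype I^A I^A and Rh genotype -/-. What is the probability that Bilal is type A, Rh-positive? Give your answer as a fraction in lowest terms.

Bilal's mother's ABO genotype from I^A i × I^A I^B: 1/4 I^A I^A, 1/4 I^A I^B, 1/4 I^A i, 1/4 I^B i.
Crossing each possibility with the father I^A I^A and summing P(type A): 1/4·1 + 1/4·1/2 + 1/4·1 + 1/4·1/2 = 3/4.
Similarly for Rh via the mother's Rh distribution: P(Rh+) = 1/2.
Independent loci: 3/4 × 1/2 = 3/8.

3/8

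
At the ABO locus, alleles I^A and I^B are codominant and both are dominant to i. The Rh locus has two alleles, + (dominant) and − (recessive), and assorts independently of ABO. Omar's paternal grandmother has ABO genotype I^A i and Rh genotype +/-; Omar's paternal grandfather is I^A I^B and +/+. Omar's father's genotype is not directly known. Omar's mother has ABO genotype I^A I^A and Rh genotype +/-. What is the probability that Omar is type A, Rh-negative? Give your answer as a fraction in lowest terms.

Omar's father's ABO genotype from I^A i × I^A I^B: 1/4 I^A I^A, 1/4 I^A I^B, 1/4 I^A i, 1/4 I^B i.
Crossing each possibility with the mother I^A I^A and summing P(type A): 1/4·1 + 1/4·1/2 + 1/4·1 + 1/4·1/2 = 3/4.
Similarly for Rh via the father's Rh distribution: P(Rh-) = 1/8.
Independent loci: 3/4 × 1/8 = 3/32.

3/32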